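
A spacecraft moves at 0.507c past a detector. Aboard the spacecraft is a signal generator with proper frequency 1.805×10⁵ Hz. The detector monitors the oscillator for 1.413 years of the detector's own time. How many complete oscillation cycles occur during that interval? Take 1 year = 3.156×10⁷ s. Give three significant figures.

γ = 1/√(1 − 0.507²) = 1/√0.7430 = 1.160
During 1.413 years of lab time, the oscillator's proper time advances by τ = Δt/γ = 1.413/1.160 = 1.218 years = 3.844×10⁷ s.
N = f × τ = 1.805×10⁵ × 3.844×10⁷ = 6.938×10¹².

N = 6.94×10¹²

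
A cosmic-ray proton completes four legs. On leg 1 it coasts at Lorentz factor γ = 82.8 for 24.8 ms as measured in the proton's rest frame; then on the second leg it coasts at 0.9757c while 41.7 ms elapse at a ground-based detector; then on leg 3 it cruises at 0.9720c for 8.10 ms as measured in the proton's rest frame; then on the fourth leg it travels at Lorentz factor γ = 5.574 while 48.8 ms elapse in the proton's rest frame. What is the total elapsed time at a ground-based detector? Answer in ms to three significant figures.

Leg 1: γ = 82.8; Δt_1 = 82.80 × 24.8 = 2053 ms.
Leg 2: 41.7 ms is already measured at a ground-based detector.
Leg 3: γ = 1/√(1 − 0.9720²) = 1/√0.05522 = 4.256; Δt_3 = 4.256 × 8.10 = 34.47 ms.
Leg 4: γ = 5.574; Δt_4 = 5.574 × 48.8 = 272.0 ms.
Total: 2053 + 41.70 + 34.47 + 272.0 ms.

Δt = 2400 ms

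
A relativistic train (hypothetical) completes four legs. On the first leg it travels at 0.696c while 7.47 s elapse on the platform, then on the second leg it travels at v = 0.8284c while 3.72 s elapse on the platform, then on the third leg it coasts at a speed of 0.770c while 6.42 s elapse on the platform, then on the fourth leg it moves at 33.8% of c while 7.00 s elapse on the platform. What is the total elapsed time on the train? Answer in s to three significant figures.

Leg 1: γ = 1/√(1 − 0.696²) = 1/√0.5156 = 1.393; τ_1 = 7.47/1.393 = 5.364 s.
Leg 2: γ = 1/√(1 − 0.8284²) = 1/√0.3138 = 1.785; τ_2 = 3.72/1.785 = 2.084 s.
Leg 3: γ = 1/√(1 − 0.770²) = 1/√0.4071 = 1.567; τ_3 = 6.42/1.567 = 4.096 s.
Leg 4: β = 0.338; γ = 1/√(1 − 0.338²) = 1/√0.8858 = 1.063; τ_4 = 7.00/1.063 = 6.588 s.
Total: 5.364 + 2.084 + 4.096 + 6.588 s.

τ = 18.1 s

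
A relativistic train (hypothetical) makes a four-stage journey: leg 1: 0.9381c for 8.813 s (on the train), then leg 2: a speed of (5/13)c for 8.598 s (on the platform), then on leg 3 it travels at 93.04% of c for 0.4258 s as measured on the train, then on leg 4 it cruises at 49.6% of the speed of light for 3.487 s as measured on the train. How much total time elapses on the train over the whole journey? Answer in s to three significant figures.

τ = 20.7 s

Leg 1: 8.813 s is already measured on the train.
Leg 2: γ = 1/√(1 − (5/13)²) = 13/12 ≈ 1.083; τ_2 = 8.598/1.083 = 7.937 s.
Leg 3: 0.4258 s is already measured on the train.
Leg 4: 3.487 s is already measured on the train.
Total: 8.813 + 7.937 + 0.4258 + 3.487 s.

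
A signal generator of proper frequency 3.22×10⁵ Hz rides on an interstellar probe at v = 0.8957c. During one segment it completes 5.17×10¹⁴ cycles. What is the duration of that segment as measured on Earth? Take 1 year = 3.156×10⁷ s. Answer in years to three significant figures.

Δt = 114 years

γ = 1/√(1 − 0.8957²) = 1/√0.1977 = 2.249
Proper time for N cycles: τ = N/f = 5.17×10¹⁴/(3.22×10⁵) = 1.606×10⁹ s = 50.87 years.
Lab-frame duration Δt = γτ = 2.249 × 50.87 = 114.4 years.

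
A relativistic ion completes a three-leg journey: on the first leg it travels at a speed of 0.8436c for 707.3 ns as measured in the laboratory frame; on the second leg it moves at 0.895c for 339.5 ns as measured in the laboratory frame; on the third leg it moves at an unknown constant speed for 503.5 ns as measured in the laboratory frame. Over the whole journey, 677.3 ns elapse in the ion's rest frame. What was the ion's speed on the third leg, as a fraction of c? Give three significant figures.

β = 0.957

Leg 1: γ = 1/√(1 − 0.8436²) = 1/√0.2883 = 1.862; τ_1 = 707.3/1.862 = 379.8 ns.
Leg 2: γ = 1/√(1 − 0.895²) = 1/√0.1990 = 2.242; τ_2 = 339.5/2.242 = 151.4 ns.
Leg 3: speed unknown; τ_3 = 503.5/γ_3.
Total proper time: 379.8 + 151.4 + τ_3 = 677.3, so τ_3 = 677.3 − 531.2 = 146.1 ns.
γ_3 = 503.5/146.1 = 3.447; β = √(1 − 1/γ²) = √0.9158.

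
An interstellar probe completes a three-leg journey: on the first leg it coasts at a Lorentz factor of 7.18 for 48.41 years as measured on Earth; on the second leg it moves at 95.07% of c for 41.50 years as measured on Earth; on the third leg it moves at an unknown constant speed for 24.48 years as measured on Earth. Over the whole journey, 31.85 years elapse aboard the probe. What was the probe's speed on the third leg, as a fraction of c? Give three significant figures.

β = 0.866

Leg 1: γ = 7.18; τ_1 = 48.41/7.180 = 6.742 years.
Leg 2: β = 0.9507; γ = 1/√(1 − 0.9507²) = 1/√0.09617 = 3.225; τ_2 = 41.50/3.225 = 12.87 years.
Leg 3: speed unknown; τ_3 = 24.48/γ_3.
Total proper time: 6.742 + 12.87 + τ_3 = 31.85, so τ_3 = 31.85 − 19.61 = 12.24 years.
γ_3 = 24.48/12.24 = 2.000; β = √(1 − 1/γ²) = √0.7501.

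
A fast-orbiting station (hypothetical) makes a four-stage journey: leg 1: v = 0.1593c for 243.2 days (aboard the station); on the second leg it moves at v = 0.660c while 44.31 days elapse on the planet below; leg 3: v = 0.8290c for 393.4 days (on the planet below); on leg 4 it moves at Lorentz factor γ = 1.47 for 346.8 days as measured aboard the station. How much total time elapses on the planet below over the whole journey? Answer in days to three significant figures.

Δt = 1190 days

Leg 1: γ = 1/√(1 − 0.1593²) = 1/√0.9746 = 1.013; Δt_1 = 1.013 × 243.2 = 246.3 days.
Leg 2: 44.31 days is already measured on the planet below.
Leg 3: 393.4 days is already measured on the planet below.
Leg 4: γ = 1.47; Δt_4 = 1.470 × 346.8 = 509.8 days.
Total: 246.3 + 44.31 + 393.4 + 509.8 days.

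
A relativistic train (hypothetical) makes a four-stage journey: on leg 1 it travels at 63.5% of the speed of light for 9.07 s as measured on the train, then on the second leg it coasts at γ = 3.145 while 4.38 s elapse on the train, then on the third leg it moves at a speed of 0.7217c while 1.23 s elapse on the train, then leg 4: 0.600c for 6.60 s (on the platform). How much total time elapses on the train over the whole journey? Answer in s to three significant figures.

τ = 20.0 s

Leg 1: 9.07 s is already measured on the train.
Leg 2: 4.38 s is already measured on the train.
Leg 3: 1.23 s is already measured on the train.
Leg 4: γ = 1/√(1 − 0.600²) = 5/4 = 1.250; τ_4 = 6.60/1.250 = 5.280 s.
Total: 9.070 + 4.380 + 1.230 + 5.280 s.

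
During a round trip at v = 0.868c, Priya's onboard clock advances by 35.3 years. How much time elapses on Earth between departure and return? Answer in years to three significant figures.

γ = 1/√(1 − 0.868²) = 1/√0.2466 = 2.014
Earth-frame duration is the dilated interval: Δt = γτ = 2.014 × 35.3 years.

Δt = 71.1 years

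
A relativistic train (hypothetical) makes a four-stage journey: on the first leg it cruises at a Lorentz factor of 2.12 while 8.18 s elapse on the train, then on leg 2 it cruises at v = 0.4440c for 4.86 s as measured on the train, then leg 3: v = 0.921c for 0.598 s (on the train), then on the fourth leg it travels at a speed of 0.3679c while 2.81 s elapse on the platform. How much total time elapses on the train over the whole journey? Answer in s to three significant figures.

τ = 16.3 s

Leg 1: 8.18 s is already measured on the train.
Leg 2: 4.86 s is already measured on the train.
Leg 3: 0.598 s is already measured on the train.
Leg 4: γ = 1/√(1 − 0.3679²) = 1/√0.8646 = 1.075; τ_4 = 2.81/1.075 = 2.613 s.
Total: 8.180 + 4.860 + 0.5980 + 2.613 s.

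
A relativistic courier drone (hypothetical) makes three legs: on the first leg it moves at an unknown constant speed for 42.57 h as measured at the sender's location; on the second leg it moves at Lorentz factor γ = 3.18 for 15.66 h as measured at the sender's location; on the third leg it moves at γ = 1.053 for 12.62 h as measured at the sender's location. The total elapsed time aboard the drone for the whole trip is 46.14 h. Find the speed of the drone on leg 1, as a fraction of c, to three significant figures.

β = 0.727

Leg 1: speed unknown; τ_1 = 42.57/γ_1.
Leg 2: γ = 3.18; τ_2 = 15.66/3.180 = 4.925 h.
Leg 3: γ = 1.053; τ_3 = 12.62/1.053 = 11.98 h.
Total proper time: τ_1 + 4.925 + 11.98 = 46.14, so τ_1 = 46.14 − 16.91 = 29.23 h.
γ_1 = 42.57/29.23 = 1.456; β = √(1 − 1/γ²) = √0.5285.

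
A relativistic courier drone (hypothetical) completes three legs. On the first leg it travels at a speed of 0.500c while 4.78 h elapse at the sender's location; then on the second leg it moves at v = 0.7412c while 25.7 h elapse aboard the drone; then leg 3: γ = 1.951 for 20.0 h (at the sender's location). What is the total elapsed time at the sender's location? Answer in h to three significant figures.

Δt = 63.1 h

Leg 1: 4.78 h is already measured at the sender's location.
Leg 2: γ = 1/√(1 − 0.7412²) = 1/√0.4506 = 1.490; Δt_2 = 1.490 × 25.7 = 38.28 h.
Leg 3: 20.0 h is already measured at the sender's location.
Total: 4.780 + 38.28 + 20.00 h.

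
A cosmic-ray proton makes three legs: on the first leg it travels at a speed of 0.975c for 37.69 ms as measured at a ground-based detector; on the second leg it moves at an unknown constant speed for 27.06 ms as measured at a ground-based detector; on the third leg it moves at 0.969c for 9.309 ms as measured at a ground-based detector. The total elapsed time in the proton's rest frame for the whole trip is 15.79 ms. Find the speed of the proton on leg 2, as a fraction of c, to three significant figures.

β = 0.982

Leg 1: γ = 1/√(1 − 0.975²) = 1/√0.04938 = 4.500; τ_1 = 37.69/4.500 = 8.375 ms.
Leg 2: speed unknown; τ_2 = 27.06/γ_2.
Leg 3: γ = 1/√(1 − 0.969²) = 1/√0.06104 = 4.048; τ_3 = 9.309/4.048 = 2.300 ms.
Total proper time: 8.375 + τ_2 + 2.300 = 15.79, so τ_2 = 15.79 − 10.67 = 5.115 ms.
γ_2 = 27.06/5.115 = 5.290; β = √(1 − 1/γ²) = √0.9643.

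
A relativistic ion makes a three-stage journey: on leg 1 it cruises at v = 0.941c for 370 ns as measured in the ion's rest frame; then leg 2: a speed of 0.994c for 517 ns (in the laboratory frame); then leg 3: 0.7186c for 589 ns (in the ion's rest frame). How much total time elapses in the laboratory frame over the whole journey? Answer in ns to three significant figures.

Δt = 2460 ns

Leg 1: γ = 1/√(1 − 0.941²) = 1/√0.1145 = 2.955; Δt_1 = 2.955 × 370 = 1093 ns.
Leg 2: 517 ns is already measured in the laboratory frame.
Leg 3: γ = 1/√(1 − 0.7186²) = 1/√0.4836 = 1.438; Δt_3 = 1.438 × 589 = 847.0 ns.
Total: 1093 + 517.0 + 847.0 ns.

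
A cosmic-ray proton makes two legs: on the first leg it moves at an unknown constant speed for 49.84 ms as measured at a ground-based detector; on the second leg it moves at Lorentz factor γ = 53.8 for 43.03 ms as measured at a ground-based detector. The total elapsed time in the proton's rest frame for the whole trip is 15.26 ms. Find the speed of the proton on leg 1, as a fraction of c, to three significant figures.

Leg 1: speed unknown; τ_1 = 49.84/γ_1.
Leg 2: γ = 53.8; τ_2 = 43.03/53.80 = 0.7998 ms.
Total proper time: τ_1 + 0.7998 = 15.26, so τ_1 = 15.26 − 0.7998 = 14.46 ms.
γ_1 = 49.84/14.46 = 3.447; β = √(1 − 1/γ²) = √0.9158.

β = 0.957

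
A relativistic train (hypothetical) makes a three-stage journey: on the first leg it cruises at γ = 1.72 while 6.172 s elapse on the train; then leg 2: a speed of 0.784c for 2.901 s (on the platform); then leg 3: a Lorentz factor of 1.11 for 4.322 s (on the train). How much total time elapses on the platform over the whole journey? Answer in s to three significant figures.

Δt = 18.3 s

Leg 1: γ = 1.72; Δt_1 = 1.720 × 6.172 = 10.62 s.
Leg 2: 2.901 s is already measured on the platform.
Leg 3: γ = 1.11; Δt_3 = 1.110 × 4.322 = 4.797 s.
Total: 10.62 + 2.901 + 4.797 s.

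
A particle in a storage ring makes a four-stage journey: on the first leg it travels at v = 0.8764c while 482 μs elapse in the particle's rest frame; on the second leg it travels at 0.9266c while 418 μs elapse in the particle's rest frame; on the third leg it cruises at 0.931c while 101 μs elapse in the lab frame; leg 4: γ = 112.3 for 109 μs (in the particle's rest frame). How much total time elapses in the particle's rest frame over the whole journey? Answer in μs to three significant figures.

τ = 1050 μs

Leg 1: 482 μs is already measured in the particle's rest frame.
Leg 2: 418 μs is already measured in the particle's rest frame.
Leg 3: γ = 1/√(1 − 0.931²) = 1/√0.1332 = 2.740; τ_3 = 101/2.740 = 36.87 μs.
Leg 4: 109 μs is already measured in the particle's rest frame.
Total: 482.0 + 418.0 + 36.87 + 109.0 μs.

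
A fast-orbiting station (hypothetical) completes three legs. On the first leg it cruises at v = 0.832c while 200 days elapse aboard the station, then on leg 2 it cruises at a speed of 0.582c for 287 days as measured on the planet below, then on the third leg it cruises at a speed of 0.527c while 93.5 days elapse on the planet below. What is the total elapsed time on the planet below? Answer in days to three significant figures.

Δt = 741 days

Leg 1: γ = 1/√(1 − 0.832²) = 1/√0.3078 = 1.803; Δt_1 = 1.803 × 200 = 360.5 days.
Leg 2: 287 days is already measured on the planet below.
Leg 3: 93.5 days is already measured on the planet below.
Total: 360.5 + 287.0 + 93.50 days.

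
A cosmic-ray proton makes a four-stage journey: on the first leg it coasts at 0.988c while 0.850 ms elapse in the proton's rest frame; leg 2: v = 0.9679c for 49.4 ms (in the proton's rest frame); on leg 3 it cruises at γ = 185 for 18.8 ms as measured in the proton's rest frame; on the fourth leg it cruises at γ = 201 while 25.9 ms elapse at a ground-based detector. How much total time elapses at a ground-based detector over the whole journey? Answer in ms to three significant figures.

Δt = 3710 ms

Leg 1: γ = 1/√(1 − 0.988²) = 1/√0.02386 = 6.474; Δt_1 = 6.474 × 0.850 = 5.503 ms.
Leg 2: γ = 1/√(1 − 0.9679²) = 1/√0.06317 = 3.979; Δt_2 = 3.979 × 49.4 = 196.5 ms.
Leg 3: γ = 185; Δt_3 = 185.0 × 18.8 = 3478 ms.
Leg 4: 25.9 ms is already measured at a ground-based detector.
Total: 5.503 + 196.5 + 3478 + 25.90 ms.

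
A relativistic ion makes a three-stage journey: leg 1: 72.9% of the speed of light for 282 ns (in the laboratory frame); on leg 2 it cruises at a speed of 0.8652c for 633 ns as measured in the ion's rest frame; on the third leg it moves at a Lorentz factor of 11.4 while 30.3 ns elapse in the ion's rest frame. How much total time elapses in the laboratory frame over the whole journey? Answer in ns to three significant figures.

Leg 1: 282 ns is already measured in the laboratory frame.
Leg 2: γ = 1/√(1 − 0.8652²) = 1/√0.2514 = 1.994; Δt_2 = 1.994 × 633 = 1262 ns.
Leg 3: γ = 11.4; Δt_3 = 11.40 × 30.3 = 345.4 ns.
Total: 282.0 + 1262 + 345.4 ns.

Δt = 1890 ns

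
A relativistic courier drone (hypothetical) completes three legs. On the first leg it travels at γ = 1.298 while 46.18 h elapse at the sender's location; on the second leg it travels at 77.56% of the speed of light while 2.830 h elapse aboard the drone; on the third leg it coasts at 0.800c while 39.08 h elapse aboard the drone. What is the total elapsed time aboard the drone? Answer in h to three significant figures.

τ = 77.5 h

Leg 1: γ = 1.298; τ_1 = 46.18/1.298 = 35.58 h.
Leg 2: 2.830 h is already measured aboard the drone.
Leg 3: 39.08 h is already measured aboard the drone.
Total: 35.58 + 2.830 + 39.08 h.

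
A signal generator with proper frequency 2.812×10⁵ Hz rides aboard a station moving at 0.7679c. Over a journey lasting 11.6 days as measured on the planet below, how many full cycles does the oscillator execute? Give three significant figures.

γ = 1/√(1 − 0.7679²) = 1/√0.4103 = 1.561
The oscillator's own cycle count is N = f × τ where τ is the proper time aboard the station. τ = Δt/γ = 11.6/1.561 = 7.431 days = 6.420×10⁵ s.
N = 2.812×10⁵ × 6.420×10⁵ = 1.805×10¹¹.

N = 1.81×10¹¹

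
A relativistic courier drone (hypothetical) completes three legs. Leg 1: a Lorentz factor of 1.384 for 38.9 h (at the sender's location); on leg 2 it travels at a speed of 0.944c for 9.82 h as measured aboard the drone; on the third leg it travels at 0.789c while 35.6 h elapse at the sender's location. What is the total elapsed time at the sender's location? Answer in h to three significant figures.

Δt = 104 h

Leg 1: 38.9 h is already measured at the sender's location.
Leg 2: γ = 1/√(1 − 0.944²) = 1/√0.1089 = 3.031; Δt_2 = 3.031 × 9.82 = 29.76 h.
Leg 3: 35.6 h is already measured at the sender's location.
Total: 38.90 + 29.76 + 35.60 h.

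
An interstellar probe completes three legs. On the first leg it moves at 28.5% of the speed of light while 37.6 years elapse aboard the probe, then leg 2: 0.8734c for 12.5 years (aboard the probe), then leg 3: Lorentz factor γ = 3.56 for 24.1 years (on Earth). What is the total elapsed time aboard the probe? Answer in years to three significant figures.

Leg 1: 37.6 years is already measured aboard the probe.
Leg 2: 12.5 years is already measured aboard the probe.
Leg 3: γ = 3.56; τ_3 = 24.1/3.560 = 6.770 years.
Total: 37.60 + 12.50 + 6.770 years.

τ = 56.9 years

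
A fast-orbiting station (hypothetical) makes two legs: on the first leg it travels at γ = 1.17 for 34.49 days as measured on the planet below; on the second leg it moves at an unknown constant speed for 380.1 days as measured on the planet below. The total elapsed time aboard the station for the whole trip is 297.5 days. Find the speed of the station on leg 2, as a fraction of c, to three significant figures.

Leg 1: γ = 1.17; τ_1 = 34.49/1.170 = 29.48 days.
Leg 2: speed unknown; τ_2 = 380.1/γ_2.
Total proper time: 29.48 + τ_2 = 297.5, so τ_2 = 297.5 − 29.48 = 268.0 days.
γ_2 = 380.1/268.0 = 1.418; β = √(1 − 1/γ²) = √0.5028.

β = 0.709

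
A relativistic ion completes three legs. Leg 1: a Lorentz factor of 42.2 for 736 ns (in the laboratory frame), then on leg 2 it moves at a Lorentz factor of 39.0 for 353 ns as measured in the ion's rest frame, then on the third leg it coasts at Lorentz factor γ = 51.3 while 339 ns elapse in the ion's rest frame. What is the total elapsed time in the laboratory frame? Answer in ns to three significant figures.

Δt = 3.19×10⁴ ns

Leg 1: 736 ns is already measured in the laboratory frame.
Leg 2: γ = 39.0; Δt_2 = 39.00 × 353 = 1.377×10⁴ ns.
Leg 3: γ = 51.3; Δt_3 = 51.30 × 339 = 1.739×10⁴ ns.
Total: 736.0 + 1.377×10⁴ + 1.739×10⁴ ns.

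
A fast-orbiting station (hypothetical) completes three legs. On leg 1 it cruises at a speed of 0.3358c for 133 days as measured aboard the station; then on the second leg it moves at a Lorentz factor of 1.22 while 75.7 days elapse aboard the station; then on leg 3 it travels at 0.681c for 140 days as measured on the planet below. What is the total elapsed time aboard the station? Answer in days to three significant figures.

Leg 1: 133 days is already measured aboard the station.
Leg 2: 75.7 days is already measured aboard the station.
Leg 3: γ = 1/√(1 − 0.681²) = 1/√0.5362 = 1.366; τ_3 = 140/1.366 = 102.5 days.
Total: 133.0 + 75.70 + 102.5 days.

τ = 311 days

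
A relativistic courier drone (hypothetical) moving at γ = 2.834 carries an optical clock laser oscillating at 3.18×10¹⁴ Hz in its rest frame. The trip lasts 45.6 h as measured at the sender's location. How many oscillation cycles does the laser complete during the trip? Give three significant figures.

N = 1.84×10¹⁹

γ = 2.834
The oscillator's own cycle count is N = f × τ where τ is the proper time aboard the drone. τ = Δt/γ = 45.6/2.834 = 16.09 h = 5.793×10⁴ s.
N = 3.18×10¹⁴ × 5.793×10⁴ = 1.842×10¹⁹.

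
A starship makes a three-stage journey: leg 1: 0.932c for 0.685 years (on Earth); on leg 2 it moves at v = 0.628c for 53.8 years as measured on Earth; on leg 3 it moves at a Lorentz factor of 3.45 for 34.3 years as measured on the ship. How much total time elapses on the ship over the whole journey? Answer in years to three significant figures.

τ = 76.4 years

Leg 1: γ = 1/√(1 − 0.932²) = 1/√0.1314 = 2.759; τ_1 = 0.685/2.759 = 0.2483 years.
Leg 2: γ = 1/√(1 − 0.628²) = 1/√0.6056 = 1.285; τ_2 = 53.8/1.285 = 41.87 years.
Leg 3: 34.3 years is already measured on the ship.
Total: 0.2483 + 41.87 + 34.30 years.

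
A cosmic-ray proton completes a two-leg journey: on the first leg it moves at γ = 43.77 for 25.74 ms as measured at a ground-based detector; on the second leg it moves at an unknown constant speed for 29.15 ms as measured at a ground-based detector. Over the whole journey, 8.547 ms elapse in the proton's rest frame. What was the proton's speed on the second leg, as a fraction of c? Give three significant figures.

Leg 1: γ = 43.77; τ_1 = 25.74/43.77 = 0.5881 ms.
Leg 2: speed unknown; τ_2 = 29.15/γ_2.
Total proper time: 0.5881 + τ_2 = 8.547, so τ_2 = 8.547 − 0.5881 = 7.959 ms.
γ_2 = 29.15/7.959 = 3.663; β = √(1 − 1/γ²) = √0.9255.

β = 0.962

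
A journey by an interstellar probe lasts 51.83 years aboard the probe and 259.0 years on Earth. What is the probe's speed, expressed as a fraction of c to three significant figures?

The proper time is measured aboard the probe (both events occur at the probe's location); Δt is measured on Earth. γ = Δt/τ = 259.0/51.83 = 4.997.
β = √(1 − 1/γ²) = √(1 − 0.04005) = √0.9600

v = 0.980c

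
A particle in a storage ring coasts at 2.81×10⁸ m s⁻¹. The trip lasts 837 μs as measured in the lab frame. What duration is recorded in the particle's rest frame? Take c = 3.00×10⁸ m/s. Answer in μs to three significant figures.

τ = 293 μs

β = 2.81×10⁸/3.00×10⁸ = 0.9367; γ = 1/√(1 − 0.9367²) = 2.855
The interval measured in the lab frame is the dilated one; the clock in the particle's rest frame measures the proper time τ = Δt/γ = 837/2.855 μs.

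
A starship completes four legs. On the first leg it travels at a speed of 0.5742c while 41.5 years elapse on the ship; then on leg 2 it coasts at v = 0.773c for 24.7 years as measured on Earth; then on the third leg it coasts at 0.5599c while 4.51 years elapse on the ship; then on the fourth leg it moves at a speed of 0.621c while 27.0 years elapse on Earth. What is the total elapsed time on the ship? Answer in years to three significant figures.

τ = 82.8 years

Leg 1: 41.5 years is already measured on the ship.
Leg 2: γ = 1/√(1 − 0.773²) = 1/√0.4025 = 1.576; τ_2 = 24.7/1.576 = 15.67 years.
Leg 3: 4.51 years is already measured on the ship.
Leg 4: γ = 1/√(1 − 0.621²) = 1/√0.6144 = 1.276; τ_4 = 27.0/1.276 = 21.16 years.
Total: 41.50 + 15.67 + 4.510 + 21.16 years.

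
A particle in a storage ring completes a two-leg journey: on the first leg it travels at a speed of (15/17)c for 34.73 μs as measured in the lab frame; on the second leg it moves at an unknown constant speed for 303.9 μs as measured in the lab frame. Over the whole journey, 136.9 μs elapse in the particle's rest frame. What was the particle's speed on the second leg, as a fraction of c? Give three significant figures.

β = 0.918

Leg 1: γ = 1/√(1 − (15/17)²) = 17/8 = 2.125; τ_1 = 34.73/2.125 = 16.34 μs.
Leg 2: speed unknown; τ_2 = 303.9/γ_2.
Total proper time: 16.34 + τ_2 = 136.9, so τ_2 = 136.9 − 16.34 = 120.6 μs.
γ_2 = 303.9/120.6 = 2.521; β = √(1 − 1/γ²) = √0.8426.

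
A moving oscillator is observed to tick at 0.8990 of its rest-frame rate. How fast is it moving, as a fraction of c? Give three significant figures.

Rate ratio = 1/γ, so γ = 1/0.8990 = 1.112.
β = √(1 − 1/γ²) = √(1 − 0.8990²) = √0.1918

β = 0.438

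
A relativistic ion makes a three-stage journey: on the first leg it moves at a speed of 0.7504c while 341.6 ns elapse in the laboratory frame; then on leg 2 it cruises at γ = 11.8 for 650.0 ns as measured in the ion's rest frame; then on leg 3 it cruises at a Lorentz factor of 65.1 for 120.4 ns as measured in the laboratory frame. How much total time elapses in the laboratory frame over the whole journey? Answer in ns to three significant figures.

Δt = 8130 ns

Leg 1: 341.6 ns is already measured in the laboratory frame.
Leg 2: γ = 11.8; Δt_2 = 11.80 × 650.0 = 7670 ns.
Leg 3: 120.4 ns is already measured in the laboratory frame.
Total: 341.6 + 7670 + 120.4 ns.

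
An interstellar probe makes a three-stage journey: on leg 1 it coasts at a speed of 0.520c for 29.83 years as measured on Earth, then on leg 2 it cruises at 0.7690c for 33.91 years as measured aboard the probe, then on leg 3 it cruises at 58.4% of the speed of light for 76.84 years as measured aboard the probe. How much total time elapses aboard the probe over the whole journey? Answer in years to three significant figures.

τ = 136 years

Leg 1: γ = 1/√(1 − 0.520²) = 1/√0.7296 = 1.171; τ_1 = 29.83/1.171 = 25.48 years.
Leg 2: 33.91 years is already measured aboard the probe.
Leg 3: 76.84 years is already measured aboard the probe.
Total: 25.48 + 33.91 + 76.84 years.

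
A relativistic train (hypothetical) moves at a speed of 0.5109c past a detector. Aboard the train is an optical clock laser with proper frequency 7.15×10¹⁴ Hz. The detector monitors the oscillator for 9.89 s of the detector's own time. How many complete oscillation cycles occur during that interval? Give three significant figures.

γ = 1/√(1 − 0.5109²) = 1/√0.7390 = 1.163
During 9.89 s of lab time, the oscillator's proper time advances by τ = Δt/γ = 9.89/1.163 = 8.502 s = 8.502×10⁰ s.
N = f × τ = 7.15×10¹⁴ × 8.502×10⁰ = 6.079×10¹⁵.

N = 6.08×10¹⁵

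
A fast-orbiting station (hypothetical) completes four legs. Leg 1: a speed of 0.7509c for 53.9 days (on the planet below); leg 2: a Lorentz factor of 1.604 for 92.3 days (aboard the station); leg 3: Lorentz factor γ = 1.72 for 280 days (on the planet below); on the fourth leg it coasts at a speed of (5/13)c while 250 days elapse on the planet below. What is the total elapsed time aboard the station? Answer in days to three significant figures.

Leg 1: γ = 1/√(1 − 0.7509²) = 1/√0.4361 = 1.514; τ_1 = 53.9/1.514 = 35.60 days.
Leg 2: 92.3 days is already measured aboard the station.
Leg 3: γ = 1.72; τ_3 = 280/1.720 = 162.8 days.
Leg 4: γ = 1/√(1 − (5/13)²) = 13/12 ≈ 1.083; τ_4 = 250/1.083 = 230.8 days.
Total: 35.60 + 92.30 + 162.8 + 230.8 days.

τ = 521 days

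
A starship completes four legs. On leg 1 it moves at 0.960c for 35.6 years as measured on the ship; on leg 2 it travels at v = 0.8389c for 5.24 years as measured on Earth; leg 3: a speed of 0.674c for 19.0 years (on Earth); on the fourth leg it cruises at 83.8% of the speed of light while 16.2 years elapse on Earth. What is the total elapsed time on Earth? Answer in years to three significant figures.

Leg 1: γ = 1/√(1 − 0.960²) = 25/7 ≈ 3.571; Δt_1 = 3.571 × 35.6 = 127.1 years.
Leg 2: 5.24 years is already measured on Earth.
Leg 3: 19.0 years is already measured on Earth.
Leg 4: 16.2 years is already measured on Earth.
Total: 127.1 + 5.240 + 19.00 + 16.20 years.

Δt = 168 years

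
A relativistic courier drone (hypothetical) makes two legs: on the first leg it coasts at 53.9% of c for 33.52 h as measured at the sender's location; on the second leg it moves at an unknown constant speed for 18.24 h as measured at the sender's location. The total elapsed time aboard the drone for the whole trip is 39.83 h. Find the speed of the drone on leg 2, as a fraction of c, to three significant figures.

Leg 1: β = 0.539; γ = 1/√(1 − 0.539²) = 1/√0.7095 = 1.187; τ_1 = 33.52/1.187 = 28.23 h.
Leg 2: speed unknown; τ_2 = 18.24/γ_2.
Total proper time: 28.23 + τ_2 = 39.83, so τ_2 = 39.83 − 28.23 = 11.60 h.
γ_2 = 18.24/11.60 = 1.573; β = √(1 − 1/γ²) = √0.5958.

β = 0.772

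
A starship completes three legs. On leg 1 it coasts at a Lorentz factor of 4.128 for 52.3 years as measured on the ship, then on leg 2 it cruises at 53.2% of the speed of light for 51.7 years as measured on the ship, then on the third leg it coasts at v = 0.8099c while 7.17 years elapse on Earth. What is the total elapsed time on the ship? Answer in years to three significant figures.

τ = 108 years

Leg 1: 52.3 years is already measured on the ship.
Leg 2: 51.7 years is already measured on the ship.
Leg 3: γ = 1/√(1 − 0.8099²) = 1/√0.3441 = 1.705; τ_3 = 7.17/1.705 = 4.206 years.
Total: 52.30 + 51.70 + 4.206 years.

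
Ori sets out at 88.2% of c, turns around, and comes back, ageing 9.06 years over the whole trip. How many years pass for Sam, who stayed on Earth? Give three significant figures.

Δt = 19.2 years

β = 0.882; γ = 1/√(1 − 0.882²) = 1/√0.2221 = 2.122
Earth-frame duration is the dilated interval: Δt = γτ = 2.122 × 9.06 years.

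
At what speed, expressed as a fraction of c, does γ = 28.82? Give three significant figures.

β = √(1 − 1/γ²) = √(1 − 1/28.82²) = √(1 − 0.001204) = √0.9988

β = 0.999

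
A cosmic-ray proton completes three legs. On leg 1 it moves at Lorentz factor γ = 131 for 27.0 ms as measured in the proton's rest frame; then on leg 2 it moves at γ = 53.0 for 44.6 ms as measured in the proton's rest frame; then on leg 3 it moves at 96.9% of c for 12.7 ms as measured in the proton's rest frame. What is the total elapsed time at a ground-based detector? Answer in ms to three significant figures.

Δt = 5950 ms

Leg 1: γ = 131; Δt_1 = 131.0 × 27.0 = 3537 ms.
Leg 2: γ = 53.0; Δt_2 = 53.00 × 44.6 = 2364 ms.
Leg 3: β = 0.969; γ = 1/√(1 − 0.969²) = 1/√0.06104 = 4.048; Δt_3 = 4.048 × 12.7 = 51.40 ms.
Total: 3537 + 2364 + 51.40 ms.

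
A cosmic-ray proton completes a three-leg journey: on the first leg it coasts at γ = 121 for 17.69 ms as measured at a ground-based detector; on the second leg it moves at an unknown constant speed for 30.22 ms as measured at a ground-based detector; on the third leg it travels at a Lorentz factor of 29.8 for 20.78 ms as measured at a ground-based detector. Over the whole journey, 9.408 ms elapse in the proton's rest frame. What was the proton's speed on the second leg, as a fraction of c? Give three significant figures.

β = 0.959

Leg 1: γ = 121; τ_1 = 17.69/121.0 = 0.1462 ms.
Leg 2: speed unknown; τ_2 = 30.22/γ_2.
Leg 3: γ = 29.8; τ_3 = 20.78/29.80 = 0.6973 ms.
Total proper time: 0.1462 + τ_2 + 0.6973 = 9.408, so τ_2 = 9.408 − 0.8435 = 8.564 ms.
γ_2 = 30.22/8.564 = 3.529; β = √(1 − 1/γ²) = √0.9197.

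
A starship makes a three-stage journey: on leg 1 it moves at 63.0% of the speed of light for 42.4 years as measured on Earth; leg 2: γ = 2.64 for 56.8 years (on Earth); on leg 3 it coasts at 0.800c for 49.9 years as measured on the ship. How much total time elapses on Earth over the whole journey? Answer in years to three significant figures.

Δt = 182 years

Leg 1: 42.4 years is already measured on Earth.
Leg 2: 56.8 years is already measured on Earth.
Leg 3: γ = 1/√(1 − 0.800²) = 5/3 ≈ 1.667; Δt_3 = 1.667 × 49.9 = 83.17 years.
Total: 42.40 + 56.80 + 83.17 years.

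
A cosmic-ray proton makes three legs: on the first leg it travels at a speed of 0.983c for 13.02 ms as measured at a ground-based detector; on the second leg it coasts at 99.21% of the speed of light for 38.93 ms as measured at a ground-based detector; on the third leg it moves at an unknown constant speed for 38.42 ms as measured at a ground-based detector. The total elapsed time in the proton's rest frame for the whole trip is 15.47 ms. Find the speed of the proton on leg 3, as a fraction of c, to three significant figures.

Leg 1: γ = 1/√(1 − 0.983²) = 1/√0.03371 = 5.446; τ_1 = 13.02/5.446 = 2.391 ms.
Leg 2: β = 0.9921; γ = 1/√(1 − 0.9921²) = 1/√0.01574 = 7.971; τ_2 = 38.93/7.971 = 4.884 ms.
Leg 3: speed unknown; τ_3 = 38.42/γ_3.
Total proper time: 2.391 + 4.884 + τ_3 = 15.47, so τ_3 = 15.47 − 7.274 = 8.196 ms.
γ_3 = 38.42/8.196 = 4.688; β = √(1 − 1/γ²) = √0.9545.

β = 0.977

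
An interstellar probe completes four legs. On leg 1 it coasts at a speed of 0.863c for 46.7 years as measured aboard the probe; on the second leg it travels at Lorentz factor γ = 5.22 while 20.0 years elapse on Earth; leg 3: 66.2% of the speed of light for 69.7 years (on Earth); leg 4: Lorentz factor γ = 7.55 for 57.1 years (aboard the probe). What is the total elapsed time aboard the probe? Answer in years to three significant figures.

τ = 160 years

Leg 1: 46.7 years is already measured aboard the probe.
Leg 2: γ = 5.22; τ_2 = 20.0/5.220 = 3.831 years.
Leg 3: β = 0.662; γ = 1/√(1 − 0.662²) = 1/√0.5618 = 1.334; τ_3 = 69.7/1.334 = 52.24 years.
Leg 4: 57.1 years is already measured aboard the probe.
Total: 46.70 + 3.831 + 52.24 + 57.10 years.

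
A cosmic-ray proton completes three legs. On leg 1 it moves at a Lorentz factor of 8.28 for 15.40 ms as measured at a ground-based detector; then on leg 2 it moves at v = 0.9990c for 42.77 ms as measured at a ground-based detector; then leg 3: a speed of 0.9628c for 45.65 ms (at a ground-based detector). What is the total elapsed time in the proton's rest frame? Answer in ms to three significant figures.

τ = 16.1 ms

Leg 1: γ = 8.28; τ_1 = 15.40/8.280 = 1.860 ms.
Leg 2: γ = 1/√(1 − 0.9990²) = 1/√0.001999 = 22.37; τ_2 = 42.77/22.37 = 1.912 ms.
Leg 3: γ = 1/√(1 − 0.9628²) = 1/√0.07302 = 3.701; τ_3 = 45.65/3.701 = 12.34 ms.
Total: 1.860 + 1.912 + 12.34 ms.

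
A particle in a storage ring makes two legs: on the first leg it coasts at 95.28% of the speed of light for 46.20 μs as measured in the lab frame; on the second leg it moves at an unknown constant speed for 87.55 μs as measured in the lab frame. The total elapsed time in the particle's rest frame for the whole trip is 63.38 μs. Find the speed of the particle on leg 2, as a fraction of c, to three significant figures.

β = 0.826

Leg 1: β = 0.9528; γ = 1/√(1 − 0.9528²) = 1/√0.09217 = 3.294; τ_1 = 46.20/3.294 = 14.03 μs.
Leg 2: speed unknown; τ_2 = 87.55/γ_2.
Total proper time: 14.03 + τ_2 = 63.38, so τ_2 = 63.38 − 14.03 = 49.35 μs.
γ_2 = 87.55/49.35 = 1.774; β = √(1 − 1/γ²) = √0.6822.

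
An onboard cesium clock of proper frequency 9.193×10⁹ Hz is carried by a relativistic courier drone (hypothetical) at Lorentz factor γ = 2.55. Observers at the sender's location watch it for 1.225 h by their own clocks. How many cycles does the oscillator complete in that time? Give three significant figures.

N = 1.59×10¹³

γ = 2.55
During 1.225 h of lab time, the oscillator's proper time advances by τ = Δt/γ = 1.225/2.550 = 0.4804 h = 1.729×10³ s.
N = f × τ = 9.193×10⁹ × 1.729×10³ = 1.590×10¹³.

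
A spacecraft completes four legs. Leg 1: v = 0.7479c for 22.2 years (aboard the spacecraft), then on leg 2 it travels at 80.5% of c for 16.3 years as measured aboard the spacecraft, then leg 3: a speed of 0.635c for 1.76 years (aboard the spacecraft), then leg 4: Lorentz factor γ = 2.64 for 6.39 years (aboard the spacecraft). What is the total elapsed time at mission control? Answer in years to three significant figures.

Leg 1: γ = 1/√(1 − 0.7479²) = 1/√0.4406 = 1.506; Δt_1 = 1.506 × 22.2 = 33.44 years.
Leg 2: β = 0.805; γ = 1/√(1 − 0.805²) = 1/√0.3520 = 1.686; Δt_2 = 1.686 × 16.3 = 27.47 years.
Leg 3: γ = 1/√(1 − 0.635²) = 1/√0.5968 = 1.294; Δt_3 = 1.294 × 1.76 = 2.278 years.
Leg 4: γ = 2.64; Δt_4 = 2.640 × 6.39 = 16.87 years.
Total: 33.44 + 27.47 + 2.278 + 16.87 years.

Δt = 80.1 years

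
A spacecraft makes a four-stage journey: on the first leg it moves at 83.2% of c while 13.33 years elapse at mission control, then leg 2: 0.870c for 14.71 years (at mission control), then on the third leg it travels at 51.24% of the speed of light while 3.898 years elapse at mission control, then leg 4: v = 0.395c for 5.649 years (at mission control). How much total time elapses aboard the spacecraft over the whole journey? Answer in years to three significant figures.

τ = 23.2 years

Leg 1: β = 0.832; γ = 1/√(1 − 0.832²) = 1/√0.3078 = 1.803; τ_1 = 13.33/1.803 = 7.395 years.
Leg 2: γ = 1/√(1 − 0.870²) = 1/√0.2431 = 2.028; τ_2 = 14.71/2.028 = 7.253 years.
Leg 3: β = 0.5124; γ = 1/√(1 − 0.5124²) = 1/√0.7374 = 1.164; τ_3 = 3.898/1.164 = 3.347 years.
Leg 4: γ = 1/√(1 − 0.395²) = 1/√0.8440 = 1.089; τ_4 = 5.649/1.089 = 5.190 years.
Total: 7.395 + 7.253 + 3.347 + 5.190 years.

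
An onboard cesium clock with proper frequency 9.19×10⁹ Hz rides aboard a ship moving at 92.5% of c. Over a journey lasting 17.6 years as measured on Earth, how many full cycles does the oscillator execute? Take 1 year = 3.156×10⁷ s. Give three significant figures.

β = 0.925; γ = 1/√(1 − 0.925²) = 1/√0.1444 = 2.632
The oscillator's own cycle count is N = f × τ where τ is the proper time on the ship. τ = Δt/γ = 17.6/2.632 = 6.687 years = 2.111×10⁸ s.
N = 9.19×10⁹ × 2.111×10⁸ = 1.940×10¹⁸.

N = 1.94×10¹⁸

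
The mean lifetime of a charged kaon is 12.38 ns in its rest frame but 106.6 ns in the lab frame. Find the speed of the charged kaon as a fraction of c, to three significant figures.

γ = Δt/τ₀ = 106.6/12.38 = 8.611
β = √(1 − 1/γ²) = √(1 − 0.01349) = √0.9865

β = 0.993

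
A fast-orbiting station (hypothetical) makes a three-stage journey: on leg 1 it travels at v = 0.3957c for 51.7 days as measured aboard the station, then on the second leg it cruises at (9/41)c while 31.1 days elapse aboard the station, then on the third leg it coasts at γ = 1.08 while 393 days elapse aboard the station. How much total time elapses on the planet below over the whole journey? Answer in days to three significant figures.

Leg 1: γ = 1/√(1 − 0.3957²) = 1/√0.8434 = 1.089; Δt_1 = 1.089 × 51.7 = 56.29 days.
Leg 2: γ = 1/√(1 − (9/41)²) = 41/40 = 1.025; Δt_2 = 1.025 × 31.1 = 31.88 days.
Leg 3: γ = 1.08; Δt_3 = 1.080 × 393 = 424.4 days.
Total: 56.29 + 31.88 + 424.4 days.

Δt = 513 days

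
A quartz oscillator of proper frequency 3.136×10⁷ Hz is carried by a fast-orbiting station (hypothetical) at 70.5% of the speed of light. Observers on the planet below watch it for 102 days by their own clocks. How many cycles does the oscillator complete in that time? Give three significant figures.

N = 1.96×10¹⁴

β = 0.705; γ = 1/√(1 − 0.705²) = 1/√0.5030 = 1.410
During 102 days of lab time, the oscillator's proper time advances by τ = Δt/γ = 102/1.410 = 72.34 days = 6.250×10⁶ s.
N = f × τ = 3.136×10⁷ × 6.250×10⁶ = 1.960×10¹⁴.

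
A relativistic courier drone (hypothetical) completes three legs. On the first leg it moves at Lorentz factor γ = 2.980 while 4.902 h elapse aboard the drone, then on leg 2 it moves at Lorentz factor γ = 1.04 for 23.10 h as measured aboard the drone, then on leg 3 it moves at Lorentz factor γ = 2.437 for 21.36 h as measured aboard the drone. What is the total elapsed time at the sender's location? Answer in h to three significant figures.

Δt = 90.7 h

Leg 1: γ = 2.980; Δt_1 = 2.980 × 4.902 = 14.61 h.
Leg 2: γ = 1.04; Δt_2 = 1.040 × 23.10 = 24.02 h.
Leg 3: γ = 2.437; Δt_3 = 2.437 × 21.36 = 52.05 h.
Total: 14.61 + 24.02 + 52.05 h.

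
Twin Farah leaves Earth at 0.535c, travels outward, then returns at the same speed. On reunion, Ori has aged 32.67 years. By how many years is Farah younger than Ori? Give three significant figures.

Δt − τ = 5.07 years

γ = 1/√(1 − 0.535²) = 1/√0.7138 = 1.184
Farah's elapsed proper time: τ = 32.67/1.184 = 27.60 years.
Age gap = Δt − τ = 32.67 − 27.60 years.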